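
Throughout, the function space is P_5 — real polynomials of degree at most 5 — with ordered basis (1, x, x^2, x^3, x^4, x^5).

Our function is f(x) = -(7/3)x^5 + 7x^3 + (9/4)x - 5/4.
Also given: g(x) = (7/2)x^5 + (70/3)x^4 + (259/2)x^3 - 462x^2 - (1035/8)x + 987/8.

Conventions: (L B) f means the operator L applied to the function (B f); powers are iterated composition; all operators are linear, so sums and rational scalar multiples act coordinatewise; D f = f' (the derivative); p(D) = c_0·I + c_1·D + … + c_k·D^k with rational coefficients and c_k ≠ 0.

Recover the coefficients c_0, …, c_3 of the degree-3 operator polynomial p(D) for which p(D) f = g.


D^0 f = -(7/3)x^5 + 7x^3 + (9/4)x - 5/4
D^1 f = -(35/3)x^4 + 21x^2 + 9/4
D^2 f = -(140/3)x^3 + 42x
D^3 f = -140x^2 + 42
matching coefficients of g against c_0 f + c_1 Df + … from the top degree down determines the c_i
solution: c_0 = -3/2, c_1 = -2, c_2 = -3, c_3 = 3

c_0 = -3/2, c_1 = -2, c_2 = -3, c_3 = 3


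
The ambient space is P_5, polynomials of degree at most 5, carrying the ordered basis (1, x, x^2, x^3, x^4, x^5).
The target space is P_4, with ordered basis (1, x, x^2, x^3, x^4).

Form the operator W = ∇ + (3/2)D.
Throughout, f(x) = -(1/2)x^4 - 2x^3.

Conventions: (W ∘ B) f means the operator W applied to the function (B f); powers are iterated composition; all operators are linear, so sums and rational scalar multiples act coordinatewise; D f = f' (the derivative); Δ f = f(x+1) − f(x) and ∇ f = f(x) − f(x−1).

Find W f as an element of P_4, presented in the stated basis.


the image equals g(x) = -5x^3 - 12x^2 + 4x - 3/2

∇ f = -2x^3 - 3x^2 + 4x - 3/2
D f = -2x^3 - 6x^2
((3/2)D) f = -3x^3 - 9x^2
(∇ + (3/2)D) f = -5x^3 - 12x^2 + 4x - 3/2


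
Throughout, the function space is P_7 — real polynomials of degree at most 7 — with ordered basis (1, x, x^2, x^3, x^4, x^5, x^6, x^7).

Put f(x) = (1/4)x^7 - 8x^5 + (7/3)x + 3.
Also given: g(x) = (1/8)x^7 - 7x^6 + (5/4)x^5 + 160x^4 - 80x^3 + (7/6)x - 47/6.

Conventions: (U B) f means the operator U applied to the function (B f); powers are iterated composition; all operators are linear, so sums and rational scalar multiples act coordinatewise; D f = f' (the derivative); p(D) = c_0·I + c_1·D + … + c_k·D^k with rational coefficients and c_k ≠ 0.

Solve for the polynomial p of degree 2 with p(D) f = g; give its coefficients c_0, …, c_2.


D^0 f = (1/4)x^7 - 8x^5 + (7/3)x + 3
D^1 f = (7/4)x^6 - 40x^4 + 7/3
D^2 f = (21/2)x^5 - 160x^3
matching coefficients of g against c_0 f + c_1 Df + … from the top degree down determines the c_i
solution: c_0 = 1/2, c_1 = -4, c_2 = 1/2

p(D) = (1/2)·I − 4·D + (1/2)·D^2, i.e. c_0 = 1/2, c_1 = -4, c_2 = 1/2


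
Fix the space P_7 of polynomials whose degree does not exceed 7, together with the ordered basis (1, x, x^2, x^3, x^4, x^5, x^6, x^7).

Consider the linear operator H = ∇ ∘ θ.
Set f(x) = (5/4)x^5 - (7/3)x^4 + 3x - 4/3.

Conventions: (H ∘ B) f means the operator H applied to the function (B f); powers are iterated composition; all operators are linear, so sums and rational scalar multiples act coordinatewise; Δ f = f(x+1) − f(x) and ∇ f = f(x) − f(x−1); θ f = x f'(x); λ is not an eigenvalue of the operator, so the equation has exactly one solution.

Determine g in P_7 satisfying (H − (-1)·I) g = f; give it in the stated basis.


write g with unknown coordinates in the stated basis and equate coefficients in (H − (-1)·I) g = f
solving from the highest basis element down gives g = (5/4)x^5 - (403/12)x^4 + (3599/6)x^3 - 6267x^2 + (372457/12)x - 91027/2
check: H g = (125/4)x^4 - (3599/6)x^3 + 6267x^2 - (372421/12)x + 273073/6
so H g − (-1)·g = (5/4)x^5 - (7/3)x^4 + 3x - 4/3 = f ✓

the image equals g(x) = (5/4)x^5 - (403/12)x^4 + (3599/6)x^3 - 6267x^2 + (372457/12)x - 91027/2


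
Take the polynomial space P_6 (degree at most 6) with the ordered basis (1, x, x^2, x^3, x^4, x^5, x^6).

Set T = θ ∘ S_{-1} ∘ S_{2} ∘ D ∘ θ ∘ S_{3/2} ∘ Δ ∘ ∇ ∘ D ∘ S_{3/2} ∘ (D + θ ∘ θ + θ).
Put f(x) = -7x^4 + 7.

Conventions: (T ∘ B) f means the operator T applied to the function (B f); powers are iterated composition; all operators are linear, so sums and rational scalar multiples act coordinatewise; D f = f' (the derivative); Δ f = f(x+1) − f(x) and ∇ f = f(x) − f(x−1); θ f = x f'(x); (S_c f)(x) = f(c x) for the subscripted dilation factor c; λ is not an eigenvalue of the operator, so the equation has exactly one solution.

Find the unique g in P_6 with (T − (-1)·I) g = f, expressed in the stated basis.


write g with unknown coordinates in the stated basis and equate coefficients in (T − (-1)·I) g = f
solving from the highest basis element down gives g = -7x^4 + 7
check: T g = 0
so T g − (-1)·g = -7x^4 + 7 = f ✓

the result is g(x) = -7x^4 + 7


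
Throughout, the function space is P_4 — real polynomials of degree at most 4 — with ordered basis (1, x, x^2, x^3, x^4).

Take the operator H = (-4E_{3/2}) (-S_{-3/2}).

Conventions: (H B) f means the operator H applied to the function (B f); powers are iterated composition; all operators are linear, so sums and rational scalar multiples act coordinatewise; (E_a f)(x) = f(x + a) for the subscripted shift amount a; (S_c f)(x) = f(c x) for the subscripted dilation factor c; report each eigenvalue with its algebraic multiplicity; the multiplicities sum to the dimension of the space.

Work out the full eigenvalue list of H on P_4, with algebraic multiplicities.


image of 1: 4
image of x: -6x - 9
image of x^2: 9x^2 + 27x + 81/4
image of x^3: -(27/2)x^3 - (243/4)x^2 - (729/8)x - 729/16
image of x^4: (81/4)x^4 + (243/2)x^3 + (2187/8)x^2 + (2187/8)x + 6561/64
the matrix is upper triangular; its diagonal is (4, -6, 9, -27/2, 81/4)
for a triangular matrix the eigenvalues are the diagonal entries, with algebraic multiplicity their repetition count

λ = -27/2 (multiplicity 1), λ = -6 (multiplicity 1), λ = 4 (multiplicity 1), λ = 9 (multiplicity 1), λ = 81/4 (multiplicity 1)


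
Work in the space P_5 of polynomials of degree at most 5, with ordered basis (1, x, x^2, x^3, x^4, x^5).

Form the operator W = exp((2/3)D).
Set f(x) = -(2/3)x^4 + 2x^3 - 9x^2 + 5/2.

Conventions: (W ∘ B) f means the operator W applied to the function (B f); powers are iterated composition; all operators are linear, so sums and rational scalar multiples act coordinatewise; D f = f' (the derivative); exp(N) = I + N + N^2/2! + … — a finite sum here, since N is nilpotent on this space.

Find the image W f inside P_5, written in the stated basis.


order-1 term: -(16/9)x^3 + 4x^2 - 12x
order-2 term: -(16/9)x^2 + (8/3)x - 4
order-3 term: -(64/81)x + 16/27
order-4 term: -32/243
the series for exp((2/3)D) f terminates at order 4
exp((2/3)D) f = -(2/3)x^4 + (2/9)x^3 - (61/9)x^2 - (820/81)x - 505/486

the result is g(x) = -(2/3)x^4 + (2/9)x^3 - (61/9)x^2 - (820/81)x - 505/486


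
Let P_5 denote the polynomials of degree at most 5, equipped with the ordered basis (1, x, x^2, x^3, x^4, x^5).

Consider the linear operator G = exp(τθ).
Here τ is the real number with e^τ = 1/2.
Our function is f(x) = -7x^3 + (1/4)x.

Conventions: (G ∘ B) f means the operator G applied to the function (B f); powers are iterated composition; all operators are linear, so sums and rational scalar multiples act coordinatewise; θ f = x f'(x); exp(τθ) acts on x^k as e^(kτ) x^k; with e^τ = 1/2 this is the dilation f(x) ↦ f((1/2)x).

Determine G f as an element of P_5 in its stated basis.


exp(τθ) x^k = e^(kτ) x^k; with e^τ = 1/2 this sends x^k to (1/2)^k x^k
x ↦ 1/2 x
x^3 ↦ 1/8 x^3
applying this coordinatewise to f: exp(τθ) f = -(7/8)x^3 + (1/8)x

g(x) = -(7/8)x^3 + (1/8)x


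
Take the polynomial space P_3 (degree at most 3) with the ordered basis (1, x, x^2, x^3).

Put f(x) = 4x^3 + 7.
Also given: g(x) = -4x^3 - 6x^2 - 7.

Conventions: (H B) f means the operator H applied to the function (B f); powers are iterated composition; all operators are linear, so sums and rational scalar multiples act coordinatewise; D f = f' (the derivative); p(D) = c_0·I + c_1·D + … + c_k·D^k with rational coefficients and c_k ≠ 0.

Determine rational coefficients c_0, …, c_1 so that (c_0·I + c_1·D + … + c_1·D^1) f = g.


D^0 f = 4x^3 + 7
D^1 f = 12x^2
matching coefficients of g against c_0 f + c_1 Df + … from the top degree down determines the c_i
solution: c_0 = -1, c_1 = -1/2

c_0 = -1, c_1 = -1/2


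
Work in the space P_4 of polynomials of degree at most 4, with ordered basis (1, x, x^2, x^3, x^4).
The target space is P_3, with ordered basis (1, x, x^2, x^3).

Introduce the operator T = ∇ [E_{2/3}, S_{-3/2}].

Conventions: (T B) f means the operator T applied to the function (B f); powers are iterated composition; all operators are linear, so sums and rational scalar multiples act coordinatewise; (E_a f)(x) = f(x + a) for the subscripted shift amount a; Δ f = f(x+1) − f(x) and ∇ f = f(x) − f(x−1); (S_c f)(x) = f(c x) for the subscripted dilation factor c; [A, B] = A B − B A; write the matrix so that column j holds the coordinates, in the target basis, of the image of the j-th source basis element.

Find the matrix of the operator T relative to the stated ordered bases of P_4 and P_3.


image of 1: 0
image of x: 0
image of x^2: 5
image of x^3: -(45/2)x + 35/4
image of x^4: (135/2)x^2 - (105/2)x + 205/9
each image's coordinates form column j of the matrix

the matrix is [[0, 0, 5, 35/4, 205/9]; [0, 0, 0, -45/2, -105/2]; [0, 0, 0, 0, 135/2]; [0, 0, 0, 0, 0]] (rows listed top to bottom)


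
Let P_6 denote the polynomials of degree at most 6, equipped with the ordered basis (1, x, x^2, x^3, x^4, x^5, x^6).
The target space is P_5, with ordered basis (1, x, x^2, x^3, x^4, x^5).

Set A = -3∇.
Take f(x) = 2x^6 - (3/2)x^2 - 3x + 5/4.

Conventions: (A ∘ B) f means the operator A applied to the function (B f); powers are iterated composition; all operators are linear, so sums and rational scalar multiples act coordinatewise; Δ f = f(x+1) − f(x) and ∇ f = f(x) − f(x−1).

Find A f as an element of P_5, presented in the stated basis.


g(x) = -36x^5 + 90x^4 - 120x^3 + 90x^2 - 27x + 21/2

∇ f = 12x^5 - 30x^4 + 40x^3 - 30x^2 + 9x - 7/2
(-3∇) f = -36x^5 + 90x^4 - 120x^3 + 90x^2 - 27x + 21/2


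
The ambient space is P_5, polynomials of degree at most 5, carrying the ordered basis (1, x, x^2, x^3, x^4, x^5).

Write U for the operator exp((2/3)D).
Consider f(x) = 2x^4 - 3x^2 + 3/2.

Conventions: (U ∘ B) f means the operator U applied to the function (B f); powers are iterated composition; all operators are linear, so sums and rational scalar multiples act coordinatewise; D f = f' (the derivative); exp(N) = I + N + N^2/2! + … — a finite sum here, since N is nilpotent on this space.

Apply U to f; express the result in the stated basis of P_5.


order-1 term: (16/3)x^3 - 4x
order-2 term: (16/3)x^2 - 4/3
order-3 term: (64/27)x
order-4 term: 32/81
the series for exp((2/3)D) f terminates at order 4
exp((2/3)D) f = 2x^4 + (16/3)x^3 + (7/3)x^2 - (44/27)x + 91/162

the image equals g(x) = 2x^4 + (16/3)x^3 + (7/3)x^2 - (44/27)x + 91/162


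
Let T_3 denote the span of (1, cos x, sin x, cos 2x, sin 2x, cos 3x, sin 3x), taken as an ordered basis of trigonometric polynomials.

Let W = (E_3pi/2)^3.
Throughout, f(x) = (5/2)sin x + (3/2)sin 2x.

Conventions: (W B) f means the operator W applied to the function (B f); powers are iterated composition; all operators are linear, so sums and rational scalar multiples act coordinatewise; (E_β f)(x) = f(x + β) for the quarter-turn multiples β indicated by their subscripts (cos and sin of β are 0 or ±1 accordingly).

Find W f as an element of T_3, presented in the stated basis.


the result is g(x) = (5/2)cos x - (3/2)sin 2x

E_3pi/2 f = -(5/2)cos x - (3/2)sin 2x
E_3pi/2 E_3pi/2 f = -(5/2)sin x + (3/2)sin 2x
E_3pi/2 E_3pi/2 E_3pi/2 f = (5/2)cos x - (3/2)sin 2x


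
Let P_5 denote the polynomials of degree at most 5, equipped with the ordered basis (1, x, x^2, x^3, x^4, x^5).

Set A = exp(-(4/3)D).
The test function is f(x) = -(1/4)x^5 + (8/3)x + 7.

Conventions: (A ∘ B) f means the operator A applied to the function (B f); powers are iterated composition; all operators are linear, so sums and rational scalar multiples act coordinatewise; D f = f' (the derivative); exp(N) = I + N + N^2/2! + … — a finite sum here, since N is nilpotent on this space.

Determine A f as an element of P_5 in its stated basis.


g(x) = -(1/4)x^5 + (5/3)x^4 - (40/9)x^3 + (160/27)x^2 - (104/81)x + 1093/243

order-1 term: (5/3)x^4 - 32/9
order-2 term: -(40/9)x^3
order-3 term: (160/27)x^2
order-4 term: -(320/81)x
order-5 term: 256/243
the series for exp(-(4/3)D) f terminates at order 5
exp(-(4/3)D) f = -(1/4)x^5 + (5/3)x^4 - (40/9)x^3 + (160/27)x^2 - (104/81)x + 1093/243


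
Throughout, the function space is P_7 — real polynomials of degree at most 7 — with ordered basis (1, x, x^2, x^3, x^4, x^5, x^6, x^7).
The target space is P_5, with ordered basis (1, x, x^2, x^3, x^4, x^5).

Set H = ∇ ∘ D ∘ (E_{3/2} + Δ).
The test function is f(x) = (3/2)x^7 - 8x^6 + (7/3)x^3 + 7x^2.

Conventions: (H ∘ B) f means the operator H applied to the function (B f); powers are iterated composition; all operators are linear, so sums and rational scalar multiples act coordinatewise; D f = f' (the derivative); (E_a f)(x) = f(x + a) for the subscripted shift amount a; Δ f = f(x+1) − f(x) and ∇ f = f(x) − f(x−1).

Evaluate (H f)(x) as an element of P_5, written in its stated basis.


the result is g(x) = 63x^5 + 390x^4 - (2475/2)x^3 - (915/2)x^2 - (19033/16)x - 2889/16

E_{3/2} f = (3/2)x^7 + (31/4)x^6 - (9/8)x^5 - (1485/16)x^4 - (26101/96)x^3 - (22451/64)x^2 - (26643/128)x - 10719/256
Δ f = (21/2)x^6 - (33/2)x^5 - (135/2)x^4 - (215/2)x^3 - (163/2)x^2 - (33/2)x + 17/6
(E_{3/2} + Δ) f = (3/2)x^7 + (73/4)x^6 - (141/8)x^5 - (2565/16)x^4 - (36421/96)x^3 - (27667/64)x^2 - (28755/128)x - 29981/768
D (E_{3/2} + Δ) f = (21/2)x^6 + (219/2)x^5 - (705/8)x^4 - (2565/4)x^3 - (36421/32)x^2 - (27667/32)x - 28755/128
∇ D (E_{3/2} + Δ) f = 63x^5 + 390x^4 - (2475/2)x^3 - (915/2)x^2 - (19033/16)x - 2889/16


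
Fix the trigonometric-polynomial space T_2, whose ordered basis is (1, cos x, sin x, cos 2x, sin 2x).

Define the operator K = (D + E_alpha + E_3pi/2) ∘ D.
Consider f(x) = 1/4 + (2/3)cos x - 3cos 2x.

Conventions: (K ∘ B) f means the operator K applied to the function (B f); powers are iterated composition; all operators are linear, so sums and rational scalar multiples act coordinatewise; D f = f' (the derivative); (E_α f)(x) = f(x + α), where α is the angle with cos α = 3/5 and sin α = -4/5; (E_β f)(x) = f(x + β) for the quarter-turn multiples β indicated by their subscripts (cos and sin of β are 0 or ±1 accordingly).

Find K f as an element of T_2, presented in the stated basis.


the image equals g(x) = (8/15)cos x - (2/5)sin x + (156/25)cos 2x - (192/25)sin 2x

D f = -(2/3)sin x + 6sin 2x
D D f = -(2/3)cos x + 12cos 2x
E_alpha D f = (8/15)cos x - (2/5)sin x - (144/25)cos 2x - (42/25)sin 2x
E_3pi/2 D f = (2/3)cos x - 6sin 2x
(D + E_alpha + E_3pi/2) D f = (8/15)cos x - (2/5)sin x + (156/25)cos 2x - (192/25)sin 2x


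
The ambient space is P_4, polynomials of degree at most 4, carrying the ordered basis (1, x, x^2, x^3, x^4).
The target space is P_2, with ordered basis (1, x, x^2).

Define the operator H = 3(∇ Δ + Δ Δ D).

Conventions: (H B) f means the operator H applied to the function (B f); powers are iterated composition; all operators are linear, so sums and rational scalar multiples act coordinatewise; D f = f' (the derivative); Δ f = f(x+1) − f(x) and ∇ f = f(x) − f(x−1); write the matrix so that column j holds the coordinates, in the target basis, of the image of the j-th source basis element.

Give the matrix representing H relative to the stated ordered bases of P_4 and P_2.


image of 1: 0
image of x: 0
image of x^2: 6
image of x^3: 18x + 18
image of x^4: 36x^2 + 72x + 78
each image's coordinates form column j of the matrix

the matrix is [[0, 0, 6, 18, 78]; [0, 0, 0, 18, 72]; [0, 0, 0, 0, 36]] (rows listed top to bottom)


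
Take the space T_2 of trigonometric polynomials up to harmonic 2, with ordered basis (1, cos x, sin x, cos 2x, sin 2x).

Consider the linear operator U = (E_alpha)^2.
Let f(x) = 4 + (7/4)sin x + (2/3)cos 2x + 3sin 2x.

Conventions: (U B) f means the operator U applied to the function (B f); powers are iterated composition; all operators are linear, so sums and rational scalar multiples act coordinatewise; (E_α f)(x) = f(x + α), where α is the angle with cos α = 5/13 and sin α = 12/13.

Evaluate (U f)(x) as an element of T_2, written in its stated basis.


the result is g(x) = 4 + (210/169)cos x - (833/676)sin x - (257518/85683)cos 2x + (18323/28561)sin 2x

E_alpha f = 4 + (21/13)cos x + (35/52)sin x + (842/507)cos 2x - (437/169)sin 2x
E_alpha E_alpha f = 4 + (210/169)cos x - (833/676)sin x - (257518/85683)cos 2x + (18323/28561)sin 2x


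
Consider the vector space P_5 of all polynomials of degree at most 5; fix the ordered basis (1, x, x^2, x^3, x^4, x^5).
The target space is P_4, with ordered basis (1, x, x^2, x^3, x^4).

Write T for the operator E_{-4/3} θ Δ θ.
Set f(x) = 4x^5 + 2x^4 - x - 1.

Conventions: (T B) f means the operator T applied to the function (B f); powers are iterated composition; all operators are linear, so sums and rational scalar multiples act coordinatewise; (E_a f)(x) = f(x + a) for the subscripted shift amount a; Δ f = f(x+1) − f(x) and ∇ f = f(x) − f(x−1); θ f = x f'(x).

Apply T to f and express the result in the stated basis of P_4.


g(x) = 400x^4 - (4312/3)x^3 + (5936/3)x^2 - (34324/27)x + 25936/81

θ f = 20x^5 + 8x^4 - x
Δ θ f = 100x^4 + 232x^3 + 248x^2 + 132x + 27
θ Δ θ f = 400x^4 + 696x^3 + 496x^2 + 132x
E_{-4/3} θ Δ θ f = 400x^4 - (4312/3)x^3 + (5936/3)x^2 - (34324/27)x + 25936/81


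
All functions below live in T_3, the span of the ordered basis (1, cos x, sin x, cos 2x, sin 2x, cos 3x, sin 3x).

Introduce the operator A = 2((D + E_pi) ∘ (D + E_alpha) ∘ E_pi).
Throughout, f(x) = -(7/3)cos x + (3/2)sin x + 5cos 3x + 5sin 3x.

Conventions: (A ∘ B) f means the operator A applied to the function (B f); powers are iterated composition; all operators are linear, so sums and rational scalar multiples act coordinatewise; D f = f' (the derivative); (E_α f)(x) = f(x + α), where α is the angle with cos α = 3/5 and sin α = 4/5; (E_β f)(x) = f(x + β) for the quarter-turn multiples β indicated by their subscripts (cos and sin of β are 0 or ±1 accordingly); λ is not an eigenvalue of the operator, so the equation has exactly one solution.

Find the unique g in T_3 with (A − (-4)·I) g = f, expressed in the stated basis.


write g with unknown coordinates in the stated basis and equate coefficients in (A − (-4)·I) g = f
solving from the highest basis element down gives g = -(181/624)cos x + (19/208)sin x + (31/404)cos 3x + (27/101)sin 3x
check: A g = -(61/52)cos x + (59/52)sin x + (474/101)cos 3x + (397/101)sin 3x
so A g − (-4)·g = -(7/3)cos x + (3/2)sin x + 5cos 3x + 5sin 3x = f ✓

the image equals g(x) = -(181/624)cos x + (19/208)sin x + (31/404)cos 3x + (27/101)sin 3x


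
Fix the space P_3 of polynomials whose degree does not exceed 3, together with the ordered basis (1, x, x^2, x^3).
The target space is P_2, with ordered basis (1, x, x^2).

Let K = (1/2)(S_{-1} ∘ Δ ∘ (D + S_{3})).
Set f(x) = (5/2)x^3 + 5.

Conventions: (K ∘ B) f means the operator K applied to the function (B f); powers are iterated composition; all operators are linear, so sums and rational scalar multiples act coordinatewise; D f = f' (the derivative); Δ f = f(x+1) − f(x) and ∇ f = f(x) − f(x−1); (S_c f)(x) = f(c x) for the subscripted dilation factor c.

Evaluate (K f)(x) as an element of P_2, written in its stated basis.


D f = (15/2)x^2
S_{3} f = (135/2)x^3 + 5
(D + S_{3}) f = (135/2)x^3 + (15/2)x^2 + 5
Δ (D + S_{3}) f = (405/2)x^2 + (435/2)x + 75
S_{-1} Δ (D + S_{3}) f = (405/2)x^2 - (435/2)x + 75
((1/2)(S_{-1} ∘ Δ ∘ (D + S_{3}))) f = (405/4)x^2 - (435/4)x + 75/2

g(x) = (405/4)x^2 - (435/4)x + 75/2


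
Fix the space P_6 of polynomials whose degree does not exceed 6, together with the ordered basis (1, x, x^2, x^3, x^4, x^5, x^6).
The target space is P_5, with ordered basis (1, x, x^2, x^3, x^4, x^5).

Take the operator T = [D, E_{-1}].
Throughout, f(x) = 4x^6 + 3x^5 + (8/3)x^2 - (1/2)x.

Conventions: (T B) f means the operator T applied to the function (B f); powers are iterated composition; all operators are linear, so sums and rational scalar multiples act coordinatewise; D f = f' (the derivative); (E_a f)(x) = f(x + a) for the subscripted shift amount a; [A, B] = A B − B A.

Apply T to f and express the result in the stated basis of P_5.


the result is g(x) = 0

E_{-1} f = 4x^6 - 21x^5 + 45x^4 - 50x^3 + (98/3)x^2 - (89/6)x + 25/6
D E_{-1} f = 24x^5 - 105x^4 + 180x^3 - 150x^2 + (196/3)x - 89/6
D f = 24x^5 + 15x^4 + (16/3)x - 1/2
E_{-1} D f = 24x^5 - 105x^4 + 180x^3 - 150x^2 + (196/3)x - 89/6
[D, E_{-1}] f = 0


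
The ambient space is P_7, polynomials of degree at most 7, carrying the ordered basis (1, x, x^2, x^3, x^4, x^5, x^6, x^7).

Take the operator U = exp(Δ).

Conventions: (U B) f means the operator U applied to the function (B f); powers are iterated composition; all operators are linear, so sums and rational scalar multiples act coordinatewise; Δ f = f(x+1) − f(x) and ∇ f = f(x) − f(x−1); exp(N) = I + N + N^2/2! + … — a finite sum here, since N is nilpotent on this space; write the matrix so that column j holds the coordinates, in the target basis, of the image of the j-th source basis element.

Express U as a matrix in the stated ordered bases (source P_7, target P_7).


image of 1: 1
image of x: x + 1
image of x^2: x^2 + 2x + 2
image of x^3: x^3 + 3x^2 + 6x + 5
image of x^4: x^4 + 4x^3 + 12x^2 + 20x + 15
image of x^5: x^5 + 5x^4 + 20x^3 + 50x^2 + 75x + 52
image of x^6: x^6 + 6x^5 + 30x^4 + 100x^3 + 225x^2 + 312x + 203
image of x^7: x^7 + 7x^6 + 42x^5 + 175x^4 + 525x^3 + 1092x^2 + 1421x + 877
each image's coordinates form column j of the matrix

the matrix is [[1, 1, 2, 5, 15, 52, 203, 877]; [0, 1, 2, 6, 20, 75, 312, 1421]; [0, 0, 1, 3, 12, 50, 225, 1092]; [0, 0, 0, 1, 4, 20, 100, 525]; [0, 0, 0, 0, 1, 5, 30, 175]; [0, 0, 0, 0, 0, 1, 6, 42]; [0, 0, 0, 0, 0, 0, 1, 7]; [0, 0, 0, 0, 0, 0, 0, 1]] (rows listed top to bottom)


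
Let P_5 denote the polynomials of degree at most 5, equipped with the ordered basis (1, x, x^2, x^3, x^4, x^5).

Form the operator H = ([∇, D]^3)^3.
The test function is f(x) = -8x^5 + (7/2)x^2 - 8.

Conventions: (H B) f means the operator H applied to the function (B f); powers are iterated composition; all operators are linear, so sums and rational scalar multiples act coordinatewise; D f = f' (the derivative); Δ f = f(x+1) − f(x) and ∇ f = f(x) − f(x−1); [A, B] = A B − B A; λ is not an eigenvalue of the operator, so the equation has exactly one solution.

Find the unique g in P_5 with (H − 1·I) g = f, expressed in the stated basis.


the image equals g(x) = 8x^5 - (7/2)x^2 + 8

write g with unknown coordinates in the stated basis and equate coefficients in (H − 1·I) g = f
solving from the highest basis element down gives g = 8x^5 - (7/2)x^2 + 8
check: H g = 0
so H g − 1·g = -8x^5 + (7/2)x^2 - 8 = f ✓


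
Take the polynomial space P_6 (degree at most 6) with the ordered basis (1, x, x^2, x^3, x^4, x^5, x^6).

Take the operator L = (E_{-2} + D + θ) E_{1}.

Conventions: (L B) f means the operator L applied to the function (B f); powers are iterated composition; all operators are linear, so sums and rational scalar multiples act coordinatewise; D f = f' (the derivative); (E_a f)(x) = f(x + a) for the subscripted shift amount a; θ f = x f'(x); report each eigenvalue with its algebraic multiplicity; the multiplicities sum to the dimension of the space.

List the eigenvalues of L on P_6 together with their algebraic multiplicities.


image of 1: 1
image of x: 2x
image of x^2: 3x^2 + 2x + 3
image of x^3: 4x^3 + 6x^2 + 12x + 2
image of x^4: 5x^4 + 12x^3 + 30x^2 + 12x + 5
image of x^5: 6x^5 + 20x^4 + 60x^3 + 40x^2 + 30x + 4
image of x^6: 7x^6 + 30x^5 + 105x^4 + 100x^3 + 105x^2 + 30x + 7
the matrix is upper triangular; its diagonal is (1, 2, 3, 4, 5, 6, 7)
for a triangular matrix the eigenvalues are the diagonal entries, with algebraic multiplicity their repetition count

λ = 1 (multiplicity 1), λ = 2 (multiplicity 1), λ = 3 (multiplicity 1), λ = 4 (multiplicity 1), λ = 5 (multiplicity 1), λ = 6 (multiplicity 1), λ = 7 (multiplicity 1)


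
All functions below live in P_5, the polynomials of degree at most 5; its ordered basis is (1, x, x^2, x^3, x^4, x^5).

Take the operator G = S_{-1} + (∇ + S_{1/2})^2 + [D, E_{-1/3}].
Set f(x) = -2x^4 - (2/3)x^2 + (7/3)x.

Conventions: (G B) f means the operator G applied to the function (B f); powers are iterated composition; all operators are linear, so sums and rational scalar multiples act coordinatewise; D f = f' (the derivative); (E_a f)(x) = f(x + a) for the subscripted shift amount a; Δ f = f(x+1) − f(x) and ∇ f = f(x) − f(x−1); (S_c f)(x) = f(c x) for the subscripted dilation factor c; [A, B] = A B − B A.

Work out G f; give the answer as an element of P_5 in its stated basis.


S_{-1} f = -2x^4 - (2/3)x^2 - (7/3)x
∇ f = -8x^3 + 12x^2 - (28/3)x + 5
S_{1/2} f = -(1/8)x^4 - (1/6)x^2 + (7/6)x
(∇ + S_{1/2}) f = -(1/8)x^4 - 8x^3 + (71/6)x^2 - (49/6)x + 5
∇ (∇ + S_{1/2}) f = -(1/2)x^3 - (93/4)x^2 + (283/6)x - 223/8
S_{1/2} (∇ + S_{1/2}) f = -(1/128)x^4 - x^3 + (71/24)x^2 - (49/12)x + 5
(∇ + S_{1/2}) (∇ + S_{1/2}) f = -(1/128)x^4 - (3/2)x^3 - (487/24)x^2 + (517/12)x - 183/8
E_{-1/3} f = -2x^4 + (8/3)x^3 - 2x^2 + (83/27)x - 71/81
D E_{-1/3} f = -8x^3 + 8x^2 - 4x + 83/27
D f = -8x^3 - (4/3)x + 7/3
E_{-1/3} D f = -8x^3 + 8x^2 - 4x + 83/27
[D, E_{-1/3}] f = 0
(S_{-1} + (∇ + S_{1/2})^2 + [D, E_{-1/3}]) f = -(257/128)x^4 - (3/2)x^3 - (503/24)x^2 + (163/4)x - 183/8

g(x) = -(257/128)x^4 - (3/2)x^3 - (503/24)x^2 + (163/4)x - 183/8


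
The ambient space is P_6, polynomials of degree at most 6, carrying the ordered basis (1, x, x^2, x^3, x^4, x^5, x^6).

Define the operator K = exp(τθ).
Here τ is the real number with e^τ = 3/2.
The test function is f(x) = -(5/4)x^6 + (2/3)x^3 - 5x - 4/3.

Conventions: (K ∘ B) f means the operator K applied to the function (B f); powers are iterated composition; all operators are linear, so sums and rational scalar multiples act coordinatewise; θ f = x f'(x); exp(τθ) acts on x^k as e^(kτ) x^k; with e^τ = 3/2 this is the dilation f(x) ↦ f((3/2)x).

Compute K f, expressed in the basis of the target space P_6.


the image equals g(x) = -(3645/256)x^6 + (9/4)x^3 - (15/2)x - 4/3

exp(τθ) x^k = e^(kτ) x^k; with e^τ = 3/2 this sends x^k to (3/2)^k x^k
x ↦ 3/2 x
x^3 ↦ 27/8 x^3
x^6 ↦ 729/64 x^6
applying this coordinatewise to f: exp(τθ) f = -(3645/256)x^6 + (9/4)x^3 - (15/2)x - 4/3


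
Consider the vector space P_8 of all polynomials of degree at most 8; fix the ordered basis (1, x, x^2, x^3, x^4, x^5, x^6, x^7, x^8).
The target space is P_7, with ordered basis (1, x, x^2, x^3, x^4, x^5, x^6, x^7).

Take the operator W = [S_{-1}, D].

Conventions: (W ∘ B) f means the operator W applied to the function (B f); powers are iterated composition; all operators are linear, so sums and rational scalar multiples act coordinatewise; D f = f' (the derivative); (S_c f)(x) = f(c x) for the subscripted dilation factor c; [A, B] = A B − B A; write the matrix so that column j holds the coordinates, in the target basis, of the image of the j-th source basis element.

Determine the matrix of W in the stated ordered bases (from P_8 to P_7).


image of 1: 0
image of x: 2
image of x^2: -4x
image of x^3: 6x^2
image of x^4: -8x^3
image of x^5: 10x^4
image of x^6: -12x^5
image of x^7: 14x^6
image of x^8: -16x^7
each image's coordinates form column j of the matrix

the matrix is [[0, 2, 0, 0, 0, 0, 0, 0, 0]; [0, 0, -4, 0, 0, 0, 0, 0, 0]; [0, 0, 0, 6, 0, 0, 0, 0, 0]; [0, 0, 0, 0, -8, 0, 0, 0, 0]; [0, 0, 0, 0, 0, 10, 0, 0, 0]; [0, 0, 0, 0, 0, 0, -12, 0, 0]; [0, 0, 0, 0, 0, 0, 0, 14, 0]; [0, 0, 0, 0, 0, 0, 0, 0, -16]] (rows listed top to bottom)


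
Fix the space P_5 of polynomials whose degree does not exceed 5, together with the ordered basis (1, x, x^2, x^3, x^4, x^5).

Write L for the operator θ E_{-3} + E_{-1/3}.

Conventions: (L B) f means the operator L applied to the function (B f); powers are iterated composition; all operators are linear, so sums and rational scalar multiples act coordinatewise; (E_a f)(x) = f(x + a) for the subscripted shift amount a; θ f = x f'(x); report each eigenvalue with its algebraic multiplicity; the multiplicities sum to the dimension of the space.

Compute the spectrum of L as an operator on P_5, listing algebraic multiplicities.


image of 1: 1
image of x: 2x - 1/3
image of x^2: 3x^2 - (20/3)x + 1/9
image of x^3: 4x^3 - 19x^2 + (82/3)x - 1/27
image of x^4: 5x^4 - (112/3)x^3 + (326/3)x^2 - (2920/27)x + 1/81
image of x^5: 6x^5 - (185/3)x^4 + (2440/9)x^3 - (14590/27)x^2 + (32810/81)x - 1/243
the matrix is upper triangular; its diagonal is (1, 2, 3, 4, 5, 6)
for a triangular matrix the eigenvalues are the diagonal entries, with algebraic multiplicity their repetition count

λ = 1 (multiplicity 1), λ = 2 (multiplicity 1), λ = 3 (multiplicity 1), λ = 4 (multiplicity 1), λ = 5 (multiplicity 1), λ = 6 (multiplicity 1)


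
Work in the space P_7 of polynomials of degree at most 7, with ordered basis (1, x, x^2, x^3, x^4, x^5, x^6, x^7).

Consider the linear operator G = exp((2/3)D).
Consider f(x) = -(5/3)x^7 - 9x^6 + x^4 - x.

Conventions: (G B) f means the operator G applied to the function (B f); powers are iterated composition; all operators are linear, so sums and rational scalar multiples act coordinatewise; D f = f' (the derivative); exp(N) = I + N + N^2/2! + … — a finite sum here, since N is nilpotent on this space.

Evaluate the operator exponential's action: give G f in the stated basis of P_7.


g(x) = -(5/3)x^7 - (151/9)x^6 - (464/9)x^5 - (6179/81)x^4 - (15112/243)x^3 - (6952/243)x^2 - (17387/2187)x - 8902/6561

order-1 term: -(70/9)x^6 - 36x^5 + (8/3)x^3 - 2/3
order-2 term: -(140/9)x^5 - 60x^4 + (8/3)x^2
order-3 term: -(1400/81)x^4 - (160/3)x^3 + (32/27)x
order-4 term: -(2800/243)x^3 - (80/3)x^2 + 16/81
order-5 term: -(1120/243)x^2 - (64/9)x
order-6 term: -(2240/2187)x - 64/81
order-7 term: -640/6561
the series for exp((2/3)D) f terminates at order 7
exp((2/3)D) f = -(5/3)x^7 - (151/9)x^6 - (464/9)x^5 - (6179/81)x^4 - (15112/243)x^3 - (6952/243)x^2 - (17387/2187)x - 8902/6561


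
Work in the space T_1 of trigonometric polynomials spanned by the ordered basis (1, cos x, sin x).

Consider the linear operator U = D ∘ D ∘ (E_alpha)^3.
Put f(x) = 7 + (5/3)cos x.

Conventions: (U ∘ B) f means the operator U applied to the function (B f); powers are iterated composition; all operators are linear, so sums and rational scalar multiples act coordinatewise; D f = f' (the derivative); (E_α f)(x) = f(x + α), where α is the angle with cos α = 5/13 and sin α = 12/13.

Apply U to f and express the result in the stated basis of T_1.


E_alpha f = 7 + (25/39)cos x - (20/13)sin x
E_alpha E_alpha f = 7 - (595/507)cos x - (200/169)sin x
E_alpha E_alpha E_alpha f = 7 - (10175/6591)cos x + (1380/2197)sin x
D (E_alpha)^3 f = (1380/2197)cos x + (10175/6591)sin x
D D (E_alpha)^3 f = (10175/6591)cos x - (1380/2197)sin x

the image equals g(x) = (10175/6591)cos x - (1380/2197)sin x


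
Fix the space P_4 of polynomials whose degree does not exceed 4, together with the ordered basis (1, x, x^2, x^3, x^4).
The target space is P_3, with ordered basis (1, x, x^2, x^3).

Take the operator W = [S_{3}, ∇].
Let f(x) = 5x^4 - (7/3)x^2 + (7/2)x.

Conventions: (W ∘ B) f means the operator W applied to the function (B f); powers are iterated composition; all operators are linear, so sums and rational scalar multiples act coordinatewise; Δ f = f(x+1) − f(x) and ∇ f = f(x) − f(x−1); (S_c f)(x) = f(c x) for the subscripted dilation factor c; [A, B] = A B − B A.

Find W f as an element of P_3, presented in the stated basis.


∇ f = 20x^3 - 30x^2 + (46/3)x + 5/6
S_{3} ∇ f = 540x^3 - 270x^2 + 46x + 5/6
S_{3} f = 405x^4 - 21x^2 + (21/2)x
∇ S_{3} f = 1620x^3 - 2430x^2 + 1578x - 747/2
[S_{3}, ∇] f = -1080x^3 + 2160x^2 - 1532x + 1123/3

the result is g(x) = -1080x^3 + 2160x^2 - 1532x + 1123/3


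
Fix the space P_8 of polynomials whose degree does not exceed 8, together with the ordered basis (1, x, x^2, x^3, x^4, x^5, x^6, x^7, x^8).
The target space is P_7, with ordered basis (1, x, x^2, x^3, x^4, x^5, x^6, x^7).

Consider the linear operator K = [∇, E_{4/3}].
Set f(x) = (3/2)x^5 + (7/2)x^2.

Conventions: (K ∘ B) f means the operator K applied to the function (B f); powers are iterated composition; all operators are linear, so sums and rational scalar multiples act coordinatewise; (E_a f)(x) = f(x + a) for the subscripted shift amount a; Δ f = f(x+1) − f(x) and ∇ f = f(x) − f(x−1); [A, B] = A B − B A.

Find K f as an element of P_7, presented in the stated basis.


E_{4/3} f = (3/2)x^5 + 10x^4 + (80/3)x^3 + (703/18)x^2 + (892/27)x + 1016/81
∇ E_{4/3} f = (15/2)x^4 + 25x^3 + 35x^2 + (551/18)x + 328/27
∇ f = (15/2)x^4 - 15x^3 + 15x^2 - (1/2)x - 2
E_{4/3} ∇ f = (15/2)x^4 + 25x^3 + 35x^2 + (551/18)x + 328/27
[∇, E_{4/3}] f = 0

the result is g(x) = 0


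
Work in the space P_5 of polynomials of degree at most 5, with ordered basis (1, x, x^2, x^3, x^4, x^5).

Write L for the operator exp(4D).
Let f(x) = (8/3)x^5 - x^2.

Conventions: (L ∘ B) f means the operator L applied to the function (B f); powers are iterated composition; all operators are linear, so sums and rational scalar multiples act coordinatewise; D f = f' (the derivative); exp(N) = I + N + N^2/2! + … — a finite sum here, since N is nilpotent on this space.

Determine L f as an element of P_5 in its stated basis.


order-1 term: (160/3)x^4 - 8x
order-2 term: (1280/3)x^3 - 16
order-3 term: (5120/3)x^2
order-4 term: (10240/3)x
order-5 term: 8192/3
the series for exp(4D) f terminates at order 5
exp(4D) f = (8/3)x^5 + (160/3)x^4 + (1280/3)x^3 + (5117/3)x^2 + (10216/3)x + 8144/3

the image equals g(x) = (8/3)x^5 + (160/3)x^4 + (1280/3)x^3 + (5117/3)x^2 + (10216/3)x + 8144/3


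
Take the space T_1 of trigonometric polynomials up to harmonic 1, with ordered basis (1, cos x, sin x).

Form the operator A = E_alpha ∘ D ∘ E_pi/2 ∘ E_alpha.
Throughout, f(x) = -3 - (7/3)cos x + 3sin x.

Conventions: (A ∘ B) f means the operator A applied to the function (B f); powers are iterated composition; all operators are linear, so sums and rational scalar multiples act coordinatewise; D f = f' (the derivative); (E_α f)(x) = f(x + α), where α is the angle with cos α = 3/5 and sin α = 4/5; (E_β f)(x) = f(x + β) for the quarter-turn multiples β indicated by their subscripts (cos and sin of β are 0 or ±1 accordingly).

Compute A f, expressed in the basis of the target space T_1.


E_alpha f = -3 + cos x + (11/3)sin x
E_pi/2 E_alpha f = -3 + (11/3)cos x - sin x
D E_pi/2 E_alpha f = -cos x - (11/3)sin x
E_alpha D E_pi/2 E_alpha f = -(53/15)cos x - (7/5)sin x

the result is g(x) = -(53/15)cos x - (7/5)sin x


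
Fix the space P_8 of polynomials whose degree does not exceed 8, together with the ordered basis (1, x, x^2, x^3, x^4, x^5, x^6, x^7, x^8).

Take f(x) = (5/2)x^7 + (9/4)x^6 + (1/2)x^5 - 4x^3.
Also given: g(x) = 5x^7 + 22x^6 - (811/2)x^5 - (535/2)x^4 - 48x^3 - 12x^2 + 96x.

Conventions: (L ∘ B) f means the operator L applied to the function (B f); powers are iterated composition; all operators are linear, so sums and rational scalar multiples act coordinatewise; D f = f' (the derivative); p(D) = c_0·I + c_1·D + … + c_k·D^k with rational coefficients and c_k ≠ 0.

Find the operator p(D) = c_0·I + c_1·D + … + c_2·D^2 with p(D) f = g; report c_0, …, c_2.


c_0 = 2, c_1 = 1, c_2 = -4

D^0 f = (5/2)x^7 + (9/4)x^6 + (1/2)x^5 - 4x^3
D^1 f = (35/2)x^6 + (27/2)x^5 + (5/2)x^4 - 12x^2
D^2 f = 105x^5 + (135/2)x^4 + 10x^3 - 24x
matching coefficients of g against c_0 f + c_1 Df + … from the top degree down determines the c_i
solution: c_0 = 2, c_1 = 1, c_2 = -4


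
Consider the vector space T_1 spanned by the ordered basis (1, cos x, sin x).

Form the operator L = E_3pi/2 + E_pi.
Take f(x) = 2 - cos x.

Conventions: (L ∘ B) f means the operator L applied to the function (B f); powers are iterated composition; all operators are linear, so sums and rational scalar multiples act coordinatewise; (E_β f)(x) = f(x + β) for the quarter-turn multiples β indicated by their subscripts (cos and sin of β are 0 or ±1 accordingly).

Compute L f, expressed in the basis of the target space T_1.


the result is g(x) = 4 + cos x - sin x

E_3pi/2 f = 2 - sin x
E_pi f = 2 + cos x
(E_3pi/2 + E_pi) f = 4 + cos x - sin x


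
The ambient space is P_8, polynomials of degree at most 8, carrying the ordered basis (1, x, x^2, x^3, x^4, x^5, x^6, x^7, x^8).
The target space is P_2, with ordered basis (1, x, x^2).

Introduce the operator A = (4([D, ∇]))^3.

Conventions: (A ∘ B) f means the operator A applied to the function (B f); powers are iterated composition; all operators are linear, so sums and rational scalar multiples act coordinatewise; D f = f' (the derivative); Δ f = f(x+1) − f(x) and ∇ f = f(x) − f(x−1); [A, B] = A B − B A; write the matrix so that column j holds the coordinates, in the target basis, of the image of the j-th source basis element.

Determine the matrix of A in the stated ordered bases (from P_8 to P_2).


image of 1: 0
image of x: 0
image of x^2: 0
image of x^3: 0
image of x^4: 0
image of x^5: 0
image of x^6: 0
image of x^7: 0
image of x^8: 0
each image's coordinates form column j of the matrix

the matrix is [[0, 0, 0, 0, 0, 0, 0, 0, 0]; [0, 0, 0, 0, 0, 0, 0, 0, 0]; [0, 0, 0, 0, 0, 0, 0, 0, 0]] (rows listed top to bottom)


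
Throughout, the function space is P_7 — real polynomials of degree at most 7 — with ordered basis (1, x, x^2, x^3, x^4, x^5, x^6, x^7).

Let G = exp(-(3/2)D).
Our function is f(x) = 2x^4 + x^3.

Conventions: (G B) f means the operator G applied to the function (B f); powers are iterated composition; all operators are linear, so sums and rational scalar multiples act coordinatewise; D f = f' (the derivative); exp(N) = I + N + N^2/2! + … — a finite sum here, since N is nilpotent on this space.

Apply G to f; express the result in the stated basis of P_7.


order-1 term: -12x^3 - (9/2)x^2
order-2 term: 27x^2 + (27/4)x
order-3 term: -27x - 27/8
order-4 term: 81/8
the series for exp(-(3/2)D) f terminates at order 4
exp(-(3/2)D) f = 2x^4 - 11x^3 + (45/2)x^2 - (81/4)x + 27/4

the result is g(x) = 2x^4 - 11x^3 + (45/2)x^2 - (81/4)x + 27/4


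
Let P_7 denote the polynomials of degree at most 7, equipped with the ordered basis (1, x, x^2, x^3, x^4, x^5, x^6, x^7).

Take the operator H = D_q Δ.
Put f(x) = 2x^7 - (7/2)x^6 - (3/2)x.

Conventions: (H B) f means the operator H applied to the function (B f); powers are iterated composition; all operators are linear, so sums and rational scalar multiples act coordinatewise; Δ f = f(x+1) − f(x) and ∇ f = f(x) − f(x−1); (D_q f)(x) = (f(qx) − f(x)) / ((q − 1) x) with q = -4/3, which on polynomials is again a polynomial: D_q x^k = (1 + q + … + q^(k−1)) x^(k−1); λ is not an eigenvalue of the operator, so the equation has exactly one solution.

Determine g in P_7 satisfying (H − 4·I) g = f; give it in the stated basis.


write g with unknown coordinates in the stated basis and equate coefficients in (H − 4·I) g = f
solving from the highest basis element down gives g = -(1/2)x^7 + (7/8)x^6 + (3367/1944)x^5 - (1267/432)x^4 - (104125/104976)x^3 + (8827/4374)x^2 + (179437/419904)x - 1015/15552
check: H g = (3367/486)x^5 - (1267/108)x^4 - (104125/26244)x^3 + (17654/2187)x^2 + (21973/104976)x - 1015/3888
so H g − 4·g = 2x^7 - (7/2)x^6 - (3/2)x = f ✓

the result is g(x) = -(1/2)x^7 + (7/8)x^6 + (3367/1944)x^5 - (1267/432)x^4 - (104125/104976)x^3 + (8827/4374)x^2 + (179437/419904)x - 1015/15552
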